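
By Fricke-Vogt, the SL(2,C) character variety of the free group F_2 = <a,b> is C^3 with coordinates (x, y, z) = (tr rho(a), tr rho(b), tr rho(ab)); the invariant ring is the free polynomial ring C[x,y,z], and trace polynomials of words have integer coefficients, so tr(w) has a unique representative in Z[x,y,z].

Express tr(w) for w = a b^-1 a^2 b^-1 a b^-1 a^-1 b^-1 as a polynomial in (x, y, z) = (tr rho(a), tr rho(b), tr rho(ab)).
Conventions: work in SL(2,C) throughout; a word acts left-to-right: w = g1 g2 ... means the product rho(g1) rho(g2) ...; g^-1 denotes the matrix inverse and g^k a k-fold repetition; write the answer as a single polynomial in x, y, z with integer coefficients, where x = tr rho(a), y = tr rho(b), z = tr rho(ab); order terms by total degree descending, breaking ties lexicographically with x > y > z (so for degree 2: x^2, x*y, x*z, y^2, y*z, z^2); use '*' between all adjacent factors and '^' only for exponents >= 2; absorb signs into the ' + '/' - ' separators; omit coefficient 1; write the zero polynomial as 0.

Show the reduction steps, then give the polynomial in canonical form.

tr(a^2) = tr(a) * tr(a) - tr(1)  (reduce the a square) = x^2 - 2
tr(a^3) = tr(a) * tr(a^2) - tr(a)  (reduce the a square) = x^3 - 3*x
tr(b a^2) = tr(a) * tr(b a) - tr(b)  (reduce the a square) = x*z - y
tr(a^3 b) = tr(a) * tr(b a^2) - tr(b a)  (reduce the a square) = x^2*z - x*y - z
tr(a b^-1 a^2) = tr(a^3) * tr(b) - tr(a^3 b)  (eliminate b^-1) = x^3*y - x^2*z - 2*x*y + z
tr(b a b a) = tr(b a) * tr(b a) - tr(1)  (split on b) = z^2 - 2
tr(b a b) = tr(b) * tr(a b) - tr(a)  (reduce the b square) = y*z - x
tr(a^2 b a b) = tr(a) * tr(b a b a) - tr(b a b)  (reduce the a square) = x*z^2 - y*z - x
tr(a b^-1 a^2 b) = tr(a^2 b a) * tr(b) - tr(a^2 b a b)  (eliminate b^-1) = x^2*y*z - x*y^2 - x*z^2 + x
tr(a^2 b^-1 a b^-1) = tr(a b^-1 a^2) * tr(b) - tr(a b^-1 a^2 b)  (eliminate b^-1) = x^3*y^2 - 2*x^2*y*z - x*y^2 + x*z^2 + y*z - x
tr(b^-1 a^2 b^-1 a b^-1) = tr(a^2 b^-1 a b^-1) * tr(b) - tr(a^2 b^-1 a)  (eliminate b^-1) = x^3*y^3 - 2*x^2*y^2*z - x^3*y - x*y^3 + x*y*z^2 + x^2*z + y^2*z + x*y - z
tr(a^4) = tr(a) * tr(a^3) - tr(a^2)  (reduce the a square) = x^4 - 4*x^2 + 2
tr(a^4 b) = tr(a) * tr(a^2 b a) - tr(a^2 b)  (reduce the a square) = x^3*z - x^2*y - 2*x*z + y
tr(a^2 b^-1 a^2) = tr(a^4) * tr(b) - tr(a^4 b)  (eliminate b^-1) = x^4*y - x^3*z - 3*x^2*y + 2*x*z + y
tr(b^2) = tr(b) * tr(b) - tr(1)  (reduce the b square) = y^2 - 2
tr(b a^2 b) = tr(a) * tr(b^2 a) - tr(b^2)  (reduce the a square) = x*y*z - x^2 - y^2 + 2
tr(a^2 b a^2 b) = tr(a) * tr(b a^2 b a) - tr(b a^2 b)  (reduce the a square) = x^2*z^2 - 2*x*y*z + y^2 - 2
tr(a^2 b^-1 a^2 b) = tr(a^2 b a^2) * tr(b) - tr(a^2 b a^2 b)  (eliminate b^-1) = x^3*y*z - x^2*y^2 - x^2*z^2 + 2
tr(a b^-1 a^2 b^-1 a) = tr(a^2 b^-1 a^2) * tr(b) - tr(a^2 b^-1 a^2 b)  (eliminate b^-1) = x^4*y^2 - 2*x^3*y*z - 2*x^2*y^2 + x^2*z^2 + 2*x*y*z + y^2 - 2
tr(a b a^4) = tr(a) * tr(a b a^3) - tr(a b a^2)  (reduce the a square) = x^4*z - x^3*y - 3*x^2*z + 2*x*y + z
tr(a b a b a^2) = tr(a) * tr(a b a b a) - tr(a b a b)  (reduce the a square) = x^2*z^2 - x*y*z - x^2 - z^2 + 2
tr(a b a^4 b) = tr(a) * tr(a b a b a^2) - tr(a b a b a)  (reduce the a square) = x^3*z^2 - x^2*y*z - x^3 - 2*x*z^2 + y*z + 3*x
tr(a^3 b^-1 a b a) = tr(a b a^4) * tr(b) - tr(a b a^4 b)  (eliminate b^-1) = x^4*y*z - x^3*y^2 - x^3*z^2 - 2*x^2*y*z + x^3 + 2*x*y^2 + 2*x*z^2 - 3*x
tr(b a b a b a) = tr(a b a b) * tr(a b) - tr(b a)  (split on a) = z^3 - 3*z
tr(b a b a b) = tr(b) * tr(a b a b) - tr(a b a)  (reduce the b square) = y*z^2 - x*z - y
tr(b a b a b a^2) = tr(a) * tr(b a b a b a) - tr(b a b a b)  (reduce the a square) = x*z^3 - y*z^2 - 2*x*z + y
tr(a b a b a^3 b) = tr(a) * tr(b a b a b a^2) - tr(b a b a b a)  (reduce the a square) = x^2*z^3 - x*y*z^2 - 2*x^2*z - z^3 + x*y + 3*z
tr(a^3 b^-1 a b a b) = tr(a b a b a^3) * tr(b) - tr(a b a b a^3 b)  (eliminate b^-1) = x^3*y*z^2 - x^2*y^2*z - x^2*z^3 - x^3*y - x*y*z^2 + 2*x^2*z + y^2*z + z^3 + 2*x*y - 3*z
tr(a b^-1 a b a b^-1 a^2) = tr(a^3 b^-1 a b a) * tr(b) - tr(a^3 b^-1 a b a b)  (eliminate b^-1) = x^4*y^2*z - x^3*y^3 - 2*x^3*y*z^2 - x^2*y^2*z + x^2*z^3 + 2*x^3*y + 2*x*y^3 + 3*x*y*z^2 - 2*x^2*z - y^2*z - z^3 - 5*x*y + 3*z
tr(a^2 b a^2 b a) = tr(a) * tr(a b a^2 b a) - tr(a b a^2 b)  (reduce the a square) = x^3*z^2 - 2*x^2*y*z + x*y^2 - x*z^2 + y*z - x
tr(b a b a^2 b) = tr(b) * tr(a b a^2 b) - tr(a b a^2)  (reduce the b square) = x*y*z^2 - x^2*z - y^2*z + z
tr(a^2 b a^2 b a b) = tr(a) * tr(b a b a^2 b a) - tr(b a b a^2 b)  (reduce the a square) = x^2*z^3 - 2*x*y*z^2 - x^2*z + y^2*z + x*y - z
tr(a b a b^-1 a^2 b a) = tr(a^2 b a^2 b a) * tr(b) - tr(a^2 b a^2 b a b)  (eliminate b^-1) = x^3*y*z^2 - 2*x^2*y^2*z - x^2*z^3 + x*y^3 + x*y*z^2 + x^2*z - 2*x*y + z
tr(b a b a b a b a) = tr(b a) * tr(b a b a b a) - tr(b^-1 a^-1 b^-1 a^-1)  (split on b) = z^4 - 4*z^2 + 2
tr(b a b a b a b) = tr(b) * tr(a b a b a b) - tr(a b a b a)  (reduce the b square) = y*z^3 - x*z^2 - 2*y*z + x
tr(a^2 b a b a b a b) = tr(a) * tr(b a b a b a b a) - tr(b a b a b a b)  (reduce the a square) = x*z^4 - y*z^3 - 3*x*z^2 + 2*y*z + x
tr(a b a b^-1 a^2 b a b) = tr(a^2 b a b a b a) * tr(b) - tr(a^2 b a b a b a b)  (eliminate b^-1) = x^2*y*z^3 - x*y^2*z^2 - x*z^4 - 2*x^2*y*z + x*y^2 + 3*x*z^2 + y*z - x
tr(a b^-1 a b a b^-1 a^2 b) = tr(a b a b^-1 a^2 b a) * tr(b) - tr(a b a b^-1 a^2 b a b)  (eliminate b^-1) = x^3*y^2*z^2 - 2*x^2*y^3*z - 2*x^2*y*z^3 + x*y^4 + 2*x*y^2*z^2 + x*z^4 + 3*x^2*y*z - 3*x*y^2 - 3*x*z^2 + x
tr(b a b^-1 a^2 b^-1 a b^-1 a) = tr(a b^-1 a b a b^-1 a^2) * tr(b) - tr(a b^-1 a b a b^-1 a^2 b)  (eliminate b^-1) = x^4*y^3*z - x^3*y^4 - 3*x^3*y^2*z^2 + x^2*y^3*z + 3*x^2*y*z^3 + 2*x^3*y^2 + x*y^4 + x*y^2*z^2 - x*z^4 - 5*x^2*y*z - y^3*z - y*z^3 - 2*x*y^2 + 3*x*z^2 + 3*y*z - x
tr(a b^-1 a^2 b^-1 a b^-1 a^-1 b) = tr(b a b^-1 a^2 b^-1 a b^-1) * tr(a) - tr(b a b^-1 a^2 b^-1 a b^-1 a)  (eliminate a^-1) = -x^4*y^3*z + x^5*y^2 + x^3*y^4 + 3*x^3*y^2*z^2 - 2*x^4*y*z - x^2*y^3*z - 3*x^2*y*z^3 - 4*x^3*y^2 + x^3*z^2 - x*y^4 - x*y^2*z^2 + x*z^4 + 7*x^2*y*z + y^3*z + y*z^3 + 3*x*y^2 - 3*x*z^2 - 3*y*z - x
tr(a b^-1 a^2 b^-1 a b^-1 a^-1 b^-1) = tr(a b^-1 a^2 b^-1 a b^-1 a^-1) * tr(b) - tr(a b^-1 a^2 b^-1 a b^-1 a^-1 b)  (eliminate b^-1) = x^4*y^3*z - x^5*y^2 - 3*x^3*y^2*z^2 + 2*x^4*y*z - x^2*y^3*z + 3*x^2*y*z^3 + 3*x^3*y^2 - x^3*z^2 + 2*x*y^2*z^2 - x*z^4 - 6*x^2*y*z - y*z^3 - 2*x*y^2 + 3*x*z^2 + 2*y*z + x

x^4*y^3*z - x^5*y^2 - 3*x^3*y^2*z^2 + 2*x^4*y*z - x^2*y^3*z + 3*x^2*y*z^3 + 3*x^3*y^2 - x^3*z^2 + 2*x*y^2*z^2 - x*z^4 - 6*x^2*y*z - y*z^3 - 2*x*y^2 + 3*x*z^2 + 2*y*z + x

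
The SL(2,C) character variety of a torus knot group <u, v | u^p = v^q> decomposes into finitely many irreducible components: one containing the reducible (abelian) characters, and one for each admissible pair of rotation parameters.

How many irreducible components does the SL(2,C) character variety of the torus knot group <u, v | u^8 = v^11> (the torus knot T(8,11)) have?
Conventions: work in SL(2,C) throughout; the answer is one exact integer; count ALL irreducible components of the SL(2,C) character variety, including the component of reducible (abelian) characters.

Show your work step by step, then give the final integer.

In the torus knot group T(8,11), u^8 = v^11 is central, so an irreducible representation sends it to +I or -I (Schur).
On an irreducible component, tr(u) is locked at 2*cos(pi*alpha/8) for some alpha in 1..7, and tr(v) at 2*cos(pi*beta/11) for some beta in 1..10.
The two central values (-1)^alpha I and (-1)^beta I must be the same matrix, so alpha and beta share a parity.
Counting: 4 odd alphas x 5 odd betas + 3 even alphas x 5 even betas = 20 + 15 = 35.
components with irreducible characters: 35; plus the single component of reducible (abelian) characters: total 36.

36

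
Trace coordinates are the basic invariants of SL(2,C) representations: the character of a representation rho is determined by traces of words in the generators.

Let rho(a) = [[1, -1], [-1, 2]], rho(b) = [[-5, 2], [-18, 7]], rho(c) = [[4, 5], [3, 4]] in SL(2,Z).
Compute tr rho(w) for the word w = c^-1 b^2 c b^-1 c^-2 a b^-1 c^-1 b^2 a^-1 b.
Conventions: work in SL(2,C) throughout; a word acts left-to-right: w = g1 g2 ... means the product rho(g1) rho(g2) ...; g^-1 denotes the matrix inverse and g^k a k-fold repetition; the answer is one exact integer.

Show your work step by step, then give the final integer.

rho(c^-1) = [[4, -5], [-3, 4]]
... * rho(b) = [[-5, 2], [-18, 7]]  ->  [[70, -27], [-57, 22]]
... * rho(b) = [[-5, 2], [-18, 7]]  ->  [[136, -49], [-111, 40]]
... * rho(c) = [[4, 5], [3, 4]]  ->  [[397, 484], [-324, -395]]
... * rho(b^-1) = [[7, -2], [18, -5]]  ->  [[11491, -3214], [-9378, 2623]]
... * rho(c^-1) = [[4, -5], [-3, 4]]  ->  [[55606, -70311], [-45381, 57382]]
... * rho(c^-1) = [[4, -5], [-3, 4]]  ->  [[433357, -559274], [-353670, 456433]]
... * rho(a) = [[1, -1], [-1, 2]]  ->  [[992631, -1551905], [-810103, 1266536]]
... * rho(b^-1) = [[7, -2], [18, -5]]  ->  [[-20985873, 5774263], [17126927, -4712474]]
... * rho(c^-1) = [[4, -5], [-3, 4]]  ->  [[-101266281, 128026417], [82645130, -104484531]]
... * rho(b) = [[-5, 2], [-18, 7]]  ->  [[-1798144101, 693652357], [1467495908, -566101457]]
... * rho(b) = [[-5, 2], [-18, 7]]  ->  [[-3495021921, 1259278297], [2852346686, -1027718383]]
... * rho(a^-1) = [[2, 1], [1, 1]]  ->  [[-5730765545, -2235743624], [4676974989, 1824628303]]
... * rho(b) = [[-5, 2], [-18, 7]]  ->  [[68897212957, -27111736458], [-56228184399, 22126348099]]
tr = 68897212957 + 22126348099 = 91023561056

91023561056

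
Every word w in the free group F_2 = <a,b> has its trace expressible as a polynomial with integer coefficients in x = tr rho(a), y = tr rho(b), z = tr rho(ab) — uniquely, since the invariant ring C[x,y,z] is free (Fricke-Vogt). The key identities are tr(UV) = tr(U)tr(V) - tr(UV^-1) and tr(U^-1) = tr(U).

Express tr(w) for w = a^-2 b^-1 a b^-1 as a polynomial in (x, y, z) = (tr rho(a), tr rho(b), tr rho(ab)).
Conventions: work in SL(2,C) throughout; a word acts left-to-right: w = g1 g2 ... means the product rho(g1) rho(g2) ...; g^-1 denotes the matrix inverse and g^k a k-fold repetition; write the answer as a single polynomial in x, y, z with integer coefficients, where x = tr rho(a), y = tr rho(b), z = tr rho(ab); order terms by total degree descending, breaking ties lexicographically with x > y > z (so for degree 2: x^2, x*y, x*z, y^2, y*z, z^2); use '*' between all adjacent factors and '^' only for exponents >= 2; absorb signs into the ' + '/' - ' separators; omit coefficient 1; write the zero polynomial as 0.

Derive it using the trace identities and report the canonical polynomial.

x^2*y*z - x^3 - x*y^2 - x*z^2 + y*z + 3*x

trace(b^-1) = trace(b) = y
trace(a b a) = trace(a) trace(b a) - trace(b) = x*z - y
trace(a b a b) = trace(a b) trace(a b) - trace(1)   [split at repeated a] = z^2 - 2
trace(b^-1 a b a) = trace(a b a) trace(b) - trace(a b a b) = x*y*z - y^2 - z^2 + 2
trace(a^-1 b^-1 a b) = trace(b^-1 a b) trace(a) - trace(b^-1 a b a) = -x*y*z + x^2 + y^2 + z^2 - 2
trace(a^-1 b^-1 a b^-1) = trace(a^-1 b^-1 a) trace(b) - trace(a^-1 b^-1 a b) = x*y*z - x^2 - z^2 + 2
trace(b^-1 a) = trace(a) trace(b) - trace(a b) = x*y - z
trace(b^-1 a b^-1) = trace(b^-1 a) trace(b) - trace(b^-1 a b) = x*y^2 - y*z - x
trace(a^-2 b^-1 a b^-1) = trace(a^-1 b^-1 a b^-1) trace(a) - trace(a^-1 b^-1 a b^-1 a) = x^2*y*z - x^3 - x*y^2 - x*z^2 + y*z + 3*x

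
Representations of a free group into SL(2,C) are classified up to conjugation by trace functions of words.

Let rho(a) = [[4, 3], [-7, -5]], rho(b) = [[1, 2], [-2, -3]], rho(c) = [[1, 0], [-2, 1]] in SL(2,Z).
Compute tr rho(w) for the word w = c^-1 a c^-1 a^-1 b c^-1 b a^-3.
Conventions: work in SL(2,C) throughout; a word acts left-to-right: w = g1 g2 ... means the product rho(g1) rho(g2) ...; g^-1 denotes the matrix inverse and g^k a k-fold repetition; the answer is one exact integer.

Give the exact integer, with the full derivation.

rho(c^-1) = [[1, 0], [2, 1]]
... * rho(a) = [[4, 3], [-7, -5]]  ->  [[4, 3], [1, 1]]
... * rho(c^-1) = [[1, 0], [2, 1]]  ->  [[10, 3], [3, 1]]
... * rho(a^-1) = [[-5, -3], [7, 4]]  ->  [[-29, -18], [-8, -5]]
... * rho(b) = [[1, 2], [-2, -3]]  ->  [[7, -4], [2, -1]]
... * rho(c^-1) = [[1, 0], [2, 1]]  ->  [[-1, -4], [0, -1]]
... * rho(b) = [[1, 2], [-2, -3]]  ->  [[7, 10], [2, 3]]
... * rho(a^-1) = [[-5, -3], [7, 4]]  ->  [[35, 19], [11, 6]]
... * rho(a^-1) = [[-5, -3], [7, 4]]  ->  [[-42, -29], [-13, -9]]
... * rho(a^-1) = [[-5, -3], [7, 4]]  ->  [[7, 10], [2, 3]]
tr = 7 + 3 = 10

10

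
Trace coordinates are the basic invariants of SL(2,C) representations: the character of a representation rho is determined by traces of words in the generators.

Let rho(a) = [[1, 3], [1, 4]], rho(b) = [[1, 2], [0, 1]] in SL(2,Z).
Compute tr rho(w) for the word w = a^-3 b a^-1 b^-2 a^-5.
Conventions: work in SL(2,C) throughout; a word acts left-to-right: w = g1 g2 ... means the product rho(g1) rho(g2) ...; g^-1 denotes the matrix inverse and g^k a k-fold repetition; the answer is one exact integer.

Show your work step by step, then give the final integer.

1426582

rho(a^-1) = [[4, -3], [-1, 1]]
... * rho(a^-1) = [[4, -3], [-1, 1]]  ->  [[19, -15], [-5, 4]]
... * rho(a^-1) = [[4, -3], [-1, 1]]  ->  [[91, -72], [-24, 19]]
... * rho(b) = [[1, 2], [0, 1]]  ->  [[91, 110], [-24, -29]]
... * rho(a^-1) = [[4, -3], [-1, 1]]  ->  [[254, -163], [-67, 43]]
... * rho(b^-1) = [[1, -2], [0, 1]]  ->  [[254, -671], [-67, 177]]
... * rho(b^-1) = [[1, -2], [0, 1]]  ->  [[254, -1179], [-67, 311]]
... * rho(a^-1) = [[4, -3], [-1, 1]]  ->  [[2195, -1941], [-579, 512]]
... * rho(a^-1) = [[4, -3], [-1, 1]]  ->  [[10721, -8526], [-2828, 2249]]
... * rho(a^-1) = [[4, -3], [-1, 1]]  ->  [[51410, -40689], [-13561, 10733]]
... * rho(a^-1) = [[4, -3], [-1, 1]]  ->  [[246329, -194919], [-64977, 51416]]
... * rho(a^-1) = [[4, -3], [-1, 1]]  ->  [[1180235, -933906], [-311324, 246347]]
tr = 1180235 + 246347 = 1426582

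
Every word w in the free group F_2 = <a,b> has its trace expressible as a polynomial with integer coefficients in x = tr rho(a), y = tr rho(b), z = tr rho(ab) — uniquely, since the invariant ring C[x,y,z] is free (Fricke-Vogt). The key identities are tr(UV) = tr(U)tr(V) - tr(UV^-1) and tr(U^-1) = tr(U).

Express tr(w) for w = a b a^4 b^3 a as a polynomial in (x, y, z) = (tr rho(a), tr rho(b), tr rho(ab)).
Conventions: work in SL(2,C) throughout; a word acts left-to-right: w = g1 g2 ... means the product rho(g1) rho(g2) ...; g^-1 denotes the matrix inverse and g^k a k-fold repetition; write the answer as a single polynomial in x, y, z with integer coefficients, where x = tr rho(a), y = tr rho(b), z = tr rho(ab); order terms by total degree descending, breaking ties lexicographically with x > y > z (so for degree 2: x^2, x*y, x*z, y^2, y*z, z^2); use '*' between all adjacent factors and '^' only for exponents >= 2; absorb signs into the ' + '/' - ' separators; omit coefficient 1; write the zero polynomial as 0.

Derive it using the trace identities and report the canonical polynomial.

trace(b a b a) = trace(a b)*trace(a b) - trace(1) = z^2 - 2
trace(b a b) = trace(b)*trace(a b) - trace(a) = y*z - x
trace(a^2 b a b) = trace(a)*trace(b a b a) - trace(b a b) = x*z^2 - y*z - x
trace(a b a) = trace(a)*trace(b a) - trace(b) = x*z - y
trace(a^2 b a) = trace(a)*trace(a b a) - trace(a b) = x^2*z - x*y - z
trace(b^2 a^2 b a) = trace(b)*trace(a^2 b a b) - trace(a^2 b a) = x*y*z^2 - x^2*z - y^2*z + z
trace(b^3 a) = trace(b)*trace(a b^2) - trace(a b) = y^2*z - x*y - z
trace(b^2) = trace(b)*trace(b) - trace(1) = y^2 - 2
trace(b^3) = trace(b)*trace(b^2) - trace(b) = y^3 - 3*y
trace(b^2 a^2 b) = trace(a)*trace(b^3 a) - trace(b^3) = x*y^2*z - x^2*y - y^3 - x*z + 3*y
trace(b^2 a^2 b a^2) = trace(a)*trace(b^2 a^2 b a) - trace(b^2 a^2 b) = x^2*y*z^2 - x^3*z - 2*x*y^2*z + x^2*y + y^3 + 2*x*z - 3*y
trace(b a^2 b a^3 b) = trace(a)*trace(b^2 a^2 b a^2) - trace(b^2 a^2 b a) = x^3*y*z^2 - x^4*z - 2*x^2*y^2*z + x^3*y + x*y^3 - x*y*z^2 + 3*x^2*z + y^2*z - 3*x*y - z
trace(a^2) = trace(a)*trace(a) - trace(1) = x^2 - 2
trace(b a^2 b) = trace(b)*trace(a^2 b) - trace(a^2) = x*y*z - x^2 - y^2 + 2
trace(a b a^2 b a) = trace(a)*trace(b a^2 b a) - trace(b a^2 b) = x^2*z^2 - 2*x*y*z + y^2 - 2
trace(b a^2 b a^3) = trace(a)*trace(a b a^2 b a) - trace(a b a^2 b) = x^3*z^2 - 2*x^2*y*z + x*y^2 - x*z^2 + y*z - x
trace(b^3 a^2 b a^3) = trace(b)*trace(b a^2 b a^3 b) - trace(b a^2 b a^3) = x^3*y^2*z^2 - x^4*y*z - 2*x^2*y^3*z + x^3*y^2 - x^3*z^2 + x*y^4 - x*y^2*z^2 + 5*x^2*y*z + y^3*z - 4*x*y^2 + x*z^2 - 2*y*z + x
trace(b^3 a^2 b a^2) = trace(b)*trace(b a^2 b a^2 b) - trace(b a^2 b a^2) = x^2*y^2*z^2 - x^3*y*z - 2*x*y^3*z + x^2*y^2 - x^2*z^2 + y^4 + 4*x*y*z - 4*y^2 + 2
trace(a b a^4 b^3 a) = trace(a)*trace(b^3 a^2 b a^3) - trace(b^3 a^2 b a^2) = x^4*y^2*z^2 - x^5*y*z - 2*x^3*y^3*z + x^4*y^2 - x^4*z^2 + x^2*y^4 - 2*x^2*y^2*z^2 + 6*x^3*y*z + 3*x*y^3*z - 5*x^2*y^2 + 2*x^2*z^2 - y^4 - 6*x*y*z + x^2 + 4*y^2 - 2

x^4*y^2*z^2 - x^5*y*z - 2*x^3*y^3*z + x^4*y^2 - x^4*z^2 + x^2*y^4 - 2*x^2*y^2*z^2 + 6*x^3*y*z + 3*x*y^3*z - 5*x^2*y^2 + 2*x^2*z^2 - y^4 - 6*x*y*z + x^2 + 4*y^2 - 2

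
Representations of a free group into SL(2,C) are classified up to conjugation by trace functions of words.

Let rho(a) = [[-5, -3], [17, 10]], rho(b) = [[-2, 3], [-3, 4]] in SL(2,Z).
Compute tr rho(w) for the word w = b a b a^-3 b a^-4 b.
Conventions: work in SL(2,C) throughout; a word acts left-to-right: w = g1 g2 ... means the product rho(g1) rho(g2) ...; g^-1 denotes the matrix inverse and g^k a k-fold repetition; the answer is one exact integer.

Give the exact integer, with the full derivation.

6129111998

rho(b) = [[-2, 3], [-3, 4]]
... * rho(a) = [[-5, -3], [17, 10]]  ->  [[61, 36], [83, 49]]
... * rho(b) = [[-2, 3], [-3, 4]]  ->  [[-230, 327], [-313, 445]]
... * rho(a^-1) = [[10, 3], [-17, -5]]  ->  [[-7859, -2325], [-10695, -3164]]
... * rho(a^-1) = [[10, 3], [-17, -5]]  ->  [[-39065, -11952], [-53162, -16265]]
... * rho(a^-1) = [[10, 3], [-17, -5]]  ->  [[-187466, -57435], [-255115, -78161]]
... * rho(b) = [[-2, 3], [-3, 4]]  ->  [[547237, -792138], [744713, -1077989]]
... * rho(a^-1) = [[10, 3], [-17, -5]]  ->  [[18938716, 5602401], [25772943, 7624084]]
... * rho(a^-1) = [[10, 3], [-17, -5]]  ->  [[94146343, 28804143], [128120002, 39198409]]
... * rho(a^-1) = [[10, 3], [-17, -5]]  ->  [[451792999, 138418314], [614827067, 188367961]]
... * rho(a^-1) = [[10, 3], [-17, -5]]  ->  [[2164818652, 663287427], [2946015333, 902641396]]
... * rho(b) = [[-2, 3], [-3, 4]]  ->  [[-6319499585, 9147605664], [-8599954854, 12448611583]]
tr = -6319499585 + 12448611583 = 6129111998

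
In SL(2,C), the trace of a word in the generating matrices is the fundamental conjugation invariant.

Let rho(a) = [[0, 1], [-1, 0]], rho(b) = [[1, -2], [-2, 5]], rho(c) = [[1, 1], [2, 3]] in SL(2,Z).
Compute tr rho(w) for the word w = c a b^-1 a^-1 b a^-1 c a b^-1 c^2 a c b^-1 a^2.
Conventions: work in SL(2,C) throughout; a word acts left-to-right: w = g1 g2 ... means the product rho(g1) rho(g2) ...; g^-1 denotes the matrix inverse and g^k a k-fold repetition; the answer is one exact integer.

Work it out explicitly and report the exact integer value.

12971

rho(c) = [[1, 1], [2, 3]]
... * rho(a) = [[0, 1], [-1, 0]]  ->  [[-1, 1], [-3, 2]]
... * rho(b^-1) = [[5, 2], [2, 1]]  ->  [[-3, -1], [-11, -4]]
... * rho(a^-1) = [[0, -1], [1, 0]]  ->  [[-1, 3], [-4, 11]]
... * rho(b) = [[1, -2], [-2, 5]]  ->  [[-7, 17], [-26, 63]]
... * rho(a^-1) = [[0, -1], [1, 0]]  ->  [[17, 7], [63, 26]]
... * rho(c) = [[1, 1], [2, 3]]  ->  [[31, 38], [115, 141]]
... * rho(a) = [[0, 1], [-1, 0]]  ->  [[-38, 31], [-141, 115]]
... * rho(b^-1) = [[5, 2], [2, 1]]  ->  [[-128, -45], [-475, -167]]
... * rho(c) = [[1, 1], [2, 3]]  ->  [[-218, -263], [-809, -976]]
... * rho(c) = [[1, 1], [2, 3]]  ->  [[-744, -1007], [-2761, -3737]]
... * rho(a) = [[0, 1], [-1, 0]]  ->  [[1007, -744], [3737, -2761]]
... * rho(c) = [[1, 1], [2, 3]]  ->  [[-481, -1225], [-1785, -4546]]
... * rho(b^-1) = [[5, 2], [2, 1]]  ->  [[-4855, -2187], [-18017, -8116]]
... * rho(a) = [[0, 1], [-1, 0]]  ->  [[2187, -4855], [8116, -18017]]
... * rho(a) = [[0, 1], [-1, 0]]  ->  [[4855, 2187], [18017, 8116]]
tr = 4855 + 8116 = 12971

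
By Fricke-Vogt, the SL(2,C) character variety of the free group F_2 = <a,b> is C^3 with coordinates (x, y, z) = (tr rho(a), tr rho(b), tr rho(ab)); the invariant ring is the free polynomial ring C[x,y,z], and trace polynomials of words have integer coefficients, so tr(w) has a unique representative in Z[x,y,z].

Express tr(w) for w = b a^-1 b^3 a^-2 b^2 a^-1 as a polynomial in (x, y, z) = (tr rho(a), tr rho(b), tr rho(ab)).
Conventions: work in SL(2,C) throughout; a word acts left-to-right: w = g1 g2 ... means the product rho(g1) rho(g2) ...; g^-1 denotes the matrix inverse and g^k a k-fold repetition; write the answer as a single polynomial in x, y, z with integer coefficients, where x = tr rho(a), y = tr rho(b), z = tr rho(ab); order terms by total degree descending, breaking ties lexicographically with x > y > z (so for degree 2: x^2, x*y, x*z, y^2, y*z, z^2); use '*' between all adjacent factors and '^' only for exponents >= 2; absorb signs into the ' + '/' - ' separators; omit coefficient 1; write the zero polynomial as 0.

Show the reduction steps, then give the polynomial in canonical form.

trace(b^2) = trace(b)*trace(b) - trace(1) = y^2 - 2
trace(b^3) = trace(b)*trace(b^2) - trace(b) = y^3 - 3*y
trace(b^4) = trace(b)*trace(b^3) - trace(b^2) = y^4 - 4*y^2 + 2
trace(b^5) = trace(b)*trace(b^4) - trace(b^3) = y^5 - 5*y^3 + 5*y
trace(b^6) = trace(b)*trace(b^5) - trace(b^4) = y^6 - 6*y^4 + 9*y^2 - 2
trace(a b^2) = trace(b)*trace(a b) - trace(a) = y*z - x
trace(b^2 a b) = trace(b)*trace(a b^2) - trace(a b) = y^2*z - x*y - z
trace(b a b^3) = trace(b)*trace(b^2 a b) - trace(b^2 a) = y^3*z - x*y^2 - 2*y*z + x
trace(a b^5) = trace(b)*trace(b a b^3) - trace(b a b^2) = y^4*z - x*y^3 - 3*y^2*z + 2*x*y + z
trace(b^6 a) = trace(b)*trace(a b^5) - trace(a b^4) = y^5*z - x*y^4 - 4*y^3*z + 3*x*y^2 + 3*y*z - x
trace(b^6 a^-1) = trace(b^6)*trace(a) - trace(b^6 a) = x*y^6 - y^5*z - 5*x*y^4 + 4*y^3*z + 6*x*y^2 - 3*y*z - x
trace(b^3 a^-2 b^3) = trace(b^6 a^-1)*trace(a) - trace(b^6) = x^2*y^6 - x*y^5*z - 5*x^2*y^4 - y^6 + 4*x*y^3*z + 6*x^2*y^2 + 6*y^4 - 3*x*y*z - x^2 - 9*y^2 + 2
trace(a b a b) = trace(a b)*trace(a b) - trace(1) = z^2 - 2
trace(a b a) = trace(a)*trace(b a) - trace(b) = x*z - y
trace(a b^2 a b) = trace(b)*trace(a b a b) - trace(a b a) = y*z^2 - x*z - y
trace(a^2) = trace(a)*trace(a) - trace(1) = x^2 - 2
trace(a b^2 a) = trace(b)*trace(a^2 b) - trace(a^2) = x*y*z - x^2 - y^2 + 2
trace(a b^2 a b^2) = trace(b)*trace(a b^2 a b) - trace(a b^2 a) = y^2*z^2 - 2*x*y*z + x^2 - 2
trace(a b^3 a b^2) = trace(b)*trace(a b^2 a b^2) - trace(a b^2 a b) = y^3*z^2 - 2*x*y^2*z + x^2*y - y*z^2 + x*z - y
trace(a b^3 a b) = trace(b)*trace(a b a b^2) - trace(a b a b) = y^2*z^2 - x*y*z - y^2 - z^2 + 2
trace(b^3 a b^3 a) = trace(b)*trace(a b^3 a b^2) - trace(a b^3 a b) = y^4*z^2 - 2*x*y^3*z + x^2*y^2 - 2*y^2*z^2 + 2*x*y*z + z^2 - 2
trace(b^3 a b^3 a^-1) = trace(b^3 a b^3)*trace(a) - trace(b^3 a b^3 a) = x*y^5*z - x^2*y^4 - y^4*z^2 - 2*x*y^3*z + 2*x^2*y^2 + 2*y^2*z^2 + x*y*z - x^2 - z^2 + 2
trace(b^3 a^-2 b^3 a) = trace(b^3 a b^3 a^-1)*trace(a) - trace(b^3 a b^3) = x^2*y^5*z - x^3*y^4 - x*y^4*z^2 - 2*x^2*y^3*z - y^5*z + 2*x^3*y^2 + x*y^4 + 2*x*y^2*z^2 + x^2*y*z + 4*y^3*z - x^3 - 3*x*y^2 - x*z^2 - 3*y*z + 3*x
trace(b a^-1 b^3 a^-2 b^2) = trace(b^3 a^-2 b^3)*trace(a) - trace(b^3 a^-2 b^3 a) = x^3*y^6 - 2*x^2*y^5*z - 4*x^3*y^4 - x*y^6 + x*y^4*z^2 + 6*x^2*y^3*z + y^5*z + 4*x^3*y^2 + 5*x*y^4 - 2*x*y^2*z^2 - 4*x^2*y*z - 4*y^3*z - 6*x*y^2 + x*z^2 + 3*y*z - x
trace(b^2 a b^4 a) = trace(b)*trace(a b^2 a b^3) - trace(a b^2 a b^2) = y^4*z^2 - 2*x*y^3*z + x^2*y^2 - 2*y^2*z^2 + 3*x*y*z - x^2 - y^2 + 2
trace(a^-1 b^2 a b^4) = trace(b^2 a b^4)*trace(a) - trace(b^2 a b^4 a) = x*y^5*z - x^2*y^4 - y^4*z^2 - 2*x*y^3*z + 2*x^2*y^2 + 2*y^2*z^2 + y^2 - 2
trace(b^3 a^-2 b^2 a b) = trace(a^-1 b^2 a b^4)*trace(a) - trace(a^-1 b^2 a b^4 a) = x^2*y^5*z - x^3*y^4 - x*y^4*z^2 - 2*x^2*y^3*z - y^5*z + 2*x^3*y^2 + x*y^4 + 2*x*y^2*z^2 + 4*y^3*z - 2*x*y^2 - 3*y*z - x
trace(b a b a b^3) = trace(b)*trace(a b a b^3) - trace(a b a b^2) = y^3*z^2 - x*y^2*z - y^3 - 2*y*z^2 + x*z + 3*y
trace(b^2 a b a b^3) = trace(b)*trace(b a b a b^3) - trace(b a b a b^2) = y^4*z^2 - x*y^3*z - y^4 - 3*y^2*z^2 + 2*x*y*z + 4*y^2 + z^2 - 2
trace(a b a b a b) = trace(b a)*trace(b a b a) - trace(b^-1 a^-1) = z^3 - 3*z
trace(a b a b a) = trace(a)*trace(b a b a) - trace(b a b) = x*z^2 - y*z - x
trace(a b^2 a b a b) = trace(b)*trace(a b a b a b) - trace(a b a b a) = y*z^3 - x*z^2 - 2*y*z + x
trace(a b^2 a b a) = trace(a)*trace(b^2 a b a) - trace(b^2 a b) = x*y*z^2 - x^2*z - y^2*z + z
trace(b a b^2 a b a b) = trace(b)*trace(a b^2 a b a b) - trace(a b^2 a b a) = y^2*z^3 - 2*x*y*z^2 + x^2*z - y^2*z + x*y - z
trace(b^2 a b a b^3 a) = trace(b)*trace(b a b^2 a b a b) - trace(b a b^2 a b a) = y^3*z^3 - 2*x*y^2*z^2 + x^2*y*z - y^3*z - y*z^3 + x*y^2 + x*z^2 + y*z - x
trace(a^-1 b^2 a b a b^3) = trace(b^2 a b a b^3)*trace(a) - trace(b^2 a b a b^3 a) = x*y^4*z^2 - x^2*y^3*z - y^3*z^3 - x*y^4 - x*y^2*z^2 + x^2*y*z + y^3*z + y*z^3 + 3*x*y^2 - y*z - x
trace(b^3 a^-2 b^2 a b a) = trace(a^-1 b^2 a b a b^3)*trace(a) - trace(a^-1 b^2 a b a b^3 a) = x^2*y^4*z^2 - x^3*y^3*z - x*y^3*z^3 - x^2*y^4 - x^2*y^2*z^2 - y^4*z^2 + x^3*y*z + 2*x*y^3*z + x*y*z^3 + 3*x^2*y^2 + y^4 + 3*y^2*z^2 - 3*x*y*z - x^2 - 4*y^2 - z^2 + 2
trace(b a^-1 b^3 a^-2 b^2 a) = trace(b^3 a^-2 b^2 a b)*trace(a) - trace(b^3 a^-2 b^2 a b a) = x^3*y^5*z - x^4*y^4 - 2*x^2*y^4*z^2 - x^3*y^3*z - x*y^5*z + x*y^3*z^3 + 2*x^4*y^2 + 2*x^2*y^4 + 3*x^2*y^2*z^2 + y^4*z^2 - x^3*y*z + 2*x*y^3*z - x*y*z^3 - 5*x^2*y^2 - y^4 - 3*y^2*z^2 + 4*y^2 + z^2 - 2
trace(b a^-1 b^3 a^-2 b^2 a^-1) = trace(b a^-1 b^3 a^-2 b^2)*trace(a) - trace(b a^-1 b^3 a^-2 b^2 a) = x^4*y^6 - 3*x^3*y^5*z - 3*x^4*y^4 - x^2*y^6 + 3*x^2*y^4*z^2 + 7*x^3*y^3*z + 2*x*y^5*z - x*y^3*z^3 + 2*x^4*y^2 + 3*x^2*y^4 - 5*x^2*y^2*z^2 - y^4*z^2 - 3*x^3*y*z - 6*x*y^3*z + x*y*z^3 - x^2*y^2 + x^2*z^2 + y^4 + 3*y^2*z^2 + 3*x*y*z - x^2 - 4*y^2 - z^2 + 2

x^4*y^6 - 3*x^3*y^5*z - 3*x^4*y^4 - x^2*y^6 + 3*x^2*y^4*z^2 + 7*x^3*y^3*z + 2*x*y^5*z - x*y^3*z^3 + 2*x^4*y^2 + 3*x^2*y^4 - 5*x^2*y^2*z^2 - y^4*z^2 - 3*x^3*y*z - 6*x*y^3*z + x*y*z^3 - x^2*y^2 + x^2*z^2 + y^4 + 3*y^2*z^2 + 3*x*y*z - x^2 - 4*y^2 - z^2 + 2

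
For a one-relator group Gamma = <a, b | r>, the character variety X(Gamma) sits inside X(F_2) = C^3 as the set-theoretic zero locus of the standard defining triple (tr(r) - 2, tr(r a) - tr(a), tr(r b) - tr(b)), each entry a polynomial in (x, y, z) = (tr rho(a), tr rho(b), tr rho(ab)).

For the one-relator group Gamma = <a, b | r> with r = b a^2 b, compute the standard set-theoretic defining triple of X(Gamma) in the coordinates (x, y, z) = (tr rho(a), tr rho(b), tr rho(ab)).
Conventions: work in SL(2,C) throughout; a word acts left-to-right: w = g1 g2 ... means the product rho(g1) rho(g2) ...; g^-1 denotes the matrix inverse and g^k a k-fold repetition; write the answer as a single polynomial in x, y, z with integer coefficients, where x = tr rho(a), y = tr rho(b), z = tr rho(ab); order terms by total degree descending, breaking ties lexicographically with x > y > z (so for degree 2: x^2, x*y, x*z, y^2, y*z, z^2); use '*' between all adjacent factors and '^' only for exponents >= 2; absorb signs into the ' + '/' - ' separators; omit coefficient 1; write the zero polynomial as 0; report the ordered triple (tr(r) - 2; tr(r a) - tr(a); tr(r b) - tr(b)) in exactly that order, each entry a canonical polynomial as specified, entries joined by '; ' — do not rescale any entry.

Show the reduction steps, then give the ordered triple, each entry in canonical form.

tr(a^2 b) = tr(a)*tr(b a) - tr(b) = x*z - y
tr(a^2) = tr(a)*tr(a) - tr(1) = x^2 - 2
tr(b a^2 b) = tr(b)*tr(a^2 b) - tr(a^2) = x*y*z - x^2 - y^2 + 2
tr(b a b a) = tr(a b)*tr(a b) - tr(1)  (split on a) = z^2 - 2
next, tr(b a b) = tr(b)*tr(a b) - tr(a)  (reduce the b square) = y*z - x
tr(b a^2 b a) = tr(a)*tr(b a b a) - tr(b a b)  (reduce the a square) = x*z^2 - y*z - x
next, tr(b^3 a) = tr(b)*tr(a b^2) - tr(a b)   [square of b] = y^2*z - x*y - z
and tr(b^2) = tr(b)*tr(b) - tr(1)   [square of b] = y^2 - 2
and tr(b^3) = tr(b)*tr(b^2) - tr(b)   [square of b] = y^3 - 3*y
tr(b a^2 b^2) = tr(a)*tr(b^3 a) - tr(b^3)   [square of a] = x*y^2*z - x^2*y - y^3 - x*z + 3*y
assemble the triple (tr(r) - 2; tr(r a) - x; tr(r b) - y)

x*y*z - x^2 - y^2; x*z^2 - y*z - 2*x; x*y^2*z - x^2*y - y^3 - x*z + 2*y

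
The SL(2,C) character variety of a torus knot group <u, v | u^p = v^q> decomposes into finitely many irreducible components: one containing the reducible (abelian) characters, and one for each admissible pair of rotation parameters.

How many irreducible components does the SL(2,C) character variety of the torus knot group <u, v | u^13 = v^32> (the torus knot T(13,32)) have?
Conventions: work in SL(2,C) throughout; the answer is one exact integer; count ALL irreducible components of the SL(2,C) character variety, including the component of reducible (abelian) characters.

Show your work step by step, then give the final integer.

For T(13,32): irreducibility forces the central element u^13 = v^32 to one of +I, -I.
This locks tr(u) to 2*cos(pi*alpha/13), alpha in 1..12, and tr(v) to 2*cos(pi*beta/32), beta in 1..31, on each component of irreducible characters.
u^13 = (-1)^alpha I and v^32 = (-1)^beta I must agree, so alpha and beta have equal parity.
Enumerate parity-matched pairs: 6*16 odd-odd plus 6*15 even-even gives 186.
Total: 186 irreducible-character components + 1 reducible (abelian) component = 187.

187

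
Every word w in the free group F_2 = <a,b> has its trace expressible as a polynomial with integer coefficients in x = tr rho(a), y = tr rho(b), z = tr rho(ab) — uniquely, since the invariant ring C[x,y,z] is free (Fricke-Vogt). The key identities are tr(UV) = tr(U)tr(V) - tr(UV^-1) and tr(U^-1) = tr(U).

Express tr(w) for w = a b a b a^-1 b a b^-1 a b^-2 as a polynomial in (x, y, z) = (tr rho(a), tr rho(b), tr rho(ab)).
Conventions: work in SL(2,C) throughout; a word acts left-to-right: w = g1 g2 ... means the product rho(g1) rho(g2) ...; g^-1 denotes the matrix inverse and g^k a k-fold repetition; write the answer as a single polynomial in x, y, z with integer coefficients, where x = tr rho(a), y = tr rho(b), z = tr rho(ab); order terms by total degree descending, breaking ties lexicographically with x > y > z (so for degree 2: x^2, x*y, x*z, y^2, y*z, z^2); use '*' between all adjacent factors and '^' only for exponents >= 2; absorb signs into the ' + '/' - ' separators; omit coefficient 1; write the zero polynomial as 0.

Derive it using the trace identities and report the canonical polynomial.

trace(b a b a) = trace(b a)*trace(b a) - trace(1)   [split at repeated b] = z^2 - 2
trace(b a b) = trace(b)*trace(a b) - trace(a) = y*z - x
and trace(a b a b a) = trace(a)*trace(b a b a) - trace(b a b) = x*z^2 - y*z - x
trace(a^3 b a b) = trace(a)*trace(a b a b a) - trace(a b a b) = x^2*z^2 - x*y*z - x^2 - z^2 + 2
trace(b a^2) = trace(a)*trace(b a) - trace(b) = x*z - y
and trace(a^2 b a) = trace(a)*trace(b a^2) - trace(b a) = x^2*z - x*y - z
and trace(a^3 b a) = trace(a)*trace(a^2 b a) - trace(a^2 b) = x^3*z - x^2*y - 2*x*z + y
trace(a b a b^2 a^2) = trace(b)*trace(a^3 b a b) - trace(a^3 b a) = x^2*y*z^2 - x^3*z - x*y^2*z - y*z^2 + 2*x*z + y
trace(a b a b a b) = trace(b a)*trace(b a b a) - trace(b^-1 a^-1)   [split at repeated b] = z^3 - 3*z
and trace(b a b a b^2 a) = trace(b)*trace(a b a b a b) - trace(a b a b a) = y*z^3 - x*z^2 - 2*y*z + x
trace(b a b a b) = trace(b)*trace(a b a b) - trace(a b a) = y*z^2 - x*z - y
next, trace(b a b a b^2) = trace(b)*trace(b a b a b) - trace(b a b a) = y^2*z^2 - x*y*z - y^2 - z^2 + 2
trace(a b a b^2 a^2 b) = trace(a)*trace(b a b a b^2 a) - trace(b a b a b^2) = x*y*z^3 - x^2*z^2 - y^2*z^2 - x*y*z + x^2 + y^2 + z^2 - 2
trace(b a^2 b^-1 a b a b) = trace(a b a b^2 a^2)*trace(b) - trace(a b a b^2 a^2 b) = x^2*y^2*z^2 - x^3*y*z - x*y^3*z - x*y*z^3 + x^2*z^2 + 3*x*y*z - x^2 - z^2 + 2
trace(b a b a b a^2) = trace(a)*trace(b a b a b a) - trace(b a b a b) = x*z^3 - y*z^2 - 2*x*z + y
and trace(a b a b a b a^2) = trace(a)*trace(b a b a b a^2) - trace(b a b a b a) = x^2*z^3 - x*y*z^2 - 2*x^2*z - z^3 + x*y + 3*z
and trace(b a b a b a b a) = trace(a b a b a b)*trace(a b) - trace(b a b a)   [split at repeated a] = z^4 - 4*z^2 + 2
next, trace(a b a b a b a^2 b) = trace(a)*trace(b a b a b a b a) - trace(b a b a b a b) = x*z^4 - y*z^3 - 3*x*z^2 + 2*y*z + x
trace(b a^2 b^-1 a b a b a) = trace(a b a b a b a^2)*trace(b) - trace(a b a b a b a^2 b) = x^2*y*z^3 - x*y^2*z^2 - x*z^4 - 2*x^2*y*z + x*y^2 + 3*x*z^2 + y*z - x
trace(a b^-1 a b a b a^-1 b a) = trace(b a^2 b^-1 a b a b)*trace(a) - trace(b a^2 b^-1 a b a b a) = x^3*y^2*z^2 - x^4*y*z - x^2*y^3*z - 2*x^2*y*z^3 + x^3*z^2 + x*y^2*z^2 + x*z^4 + 5*x^2*y*z - x^3 - x*y^2 - 4*x*z^2 - y*z + 3*x
and trace(b^2) = trace(b)*trace(b) - trace(1) = y^2 - 2
and trace(b a^2 b) = trace(a)*trace(b^2 a) - trace(b^2) = x*y*z - x^2 - y^2 + 2
trace(a b a^2 b a) = trace(a)*trace(b a^2 b a) - trace(b a^2 b) = x^2*z^2 - 2*x*y*z + y^2 - 2
trace(b a b a^2 b a b) = trace(b)*trace(a b a^2 b a b) - trace(a b a^2 b a) = x*y*z^3 - x^2*z^2 - y^2*z^2 + 2
and trace(a b a b a^-1 b a b a) = trace(b a b a^2 b a b)*trace(a) - trace(b a b a^2 b a b a) = x^2*y*z^3 - x^3*z^2 - x*y^2*z^2 - x*z^4 + y*z^3 + 3*x*z^2 - 2*y*z + x
trace(b a b a b a b a b) = trace(b)*trace(a b a b a b a b) - trace(a b a b a b a) = y*z^4 - x*z^3 - 3*y*z^2 + 2*x*z + y
trace(b a b a b a b a b a) = trace(a b a b)*trace(a b a b a b) - trace(a^-1 b^-1)   [split at repeated a] = z^5 - 5*z^3 + 5*z
trace(a b a b a^-1 b a b a b) = trace(b a b a b a b a b)*trace(a) - trace(b a b a b a b a b a) = x*y*z^4 - x^2*z^3 - z^5 - 3*x*y*z^2 + 2*x^2*z + 5*z^3 + x*y - 5*z
and trace(a b^-1 a b a b a^-1 b a b) = trace(a b a b a^-1 b a b a)*trace(b) - trace(a b a b a^-1 b a b a b) = x^2*y^2*z^3 - x^3*y*z^2 - x*y^3*z^2 - 2*x*y*z^4 + x^2*z^3 + y^2*z^3 + z^5 + 6*x*y*z^2 - 2*x^2*z - 2*y^2*z - 5*z^3 + 5*z
and trace(a b a b a^-1 b a b^-1 a b^-1) = trace(a b^-1 a b a b a^-1 b a)*trace(b) - trace(a b^-1 a b a b a^-1 b a b) = x^3*y^3*z^2 - x^4*y^2*z - x^2*y^4*z - 3*x^2*y^2*z^3 + 2*x^3*y*z^2 + 2*x*y^3*z^2 + 3*x*y*z^4 + 5*x^2*y^2*z - x^2*z^3 - y^2*z^3 - z^5 - x^3*y - x*y^3 - 10*x*y*z^2 + 2*x^2*z + y^2*z + 5*z^3 + 3*x*y - 5*z
next, trace(b a b^-1 a^2 b a b) = trace(a^2 b a b^2 a)*trace(b) - trace(a^2 b a b^2 a b) = x^2*y^2*z^2 - x^3*y*z - x*y^3*z - x*y*z^3 + x^2*z^2 + 2*x*y*z + y^2 - 2
next, trace(b a b^-1 a^2 b a b a) = trace(a^2 b a b a b a)*trace(b) - trace(a^2 b a b a b a b) = x^2*y*z^3 - x*y^2*z^2 - x*z^4 - 2*x^2*y*z + x*y^2 + 3*x*z^2 + y*z - x
trace(a b a b a^-1 b a b^-1 a) = trace(b a b^-1 a^2 b a b)*trace(a) - trace(b a b^-1 a^2 b a b a) = x^3*y^2*z^2 - x^4*y*z - x^2*y^3*z - 2*x^2*y*z^3 + x^3*z^2 + x*y^2*z^2 + x*z^4 + 4*x^2*y*z - 3*x*z^2 - y*z - x
and trace(a b a b a^-1 b a b^-1 a b^-2) = trace(a b a b a^-1 b a b^-1 a b^-1)*trace(b) - trace(a b a b a^-1 b a b^-1 a) = x^3*y^4*z^2 - x^4*y^3*z - x^2*y^5*z - 3*x^2*y^3*z^3 + x^3*y^2*z^2 + 2*x*y^4*z^2 + 3*x*y^2*z^4 + x^4*y*z + 6*x^2*y^3*z + x^2*y*z^3 - y^3*z^3 - y*z^5 - x^3*y^2 - x^3*z^2 - x*y^4 - 11*x*y^2*z^2 - x*z^4 - 2*x^2*y*z + y^3*z + 5*y*z^3 + 3*x*y^2 + 3*x*z^2 - 4*y*z + x

x^3*y^4*z^2 - x^4*y^3*z - x^2*y^5*z - 3*x^2*y^3*z^3 + x^3*y^2*z^2 + 2*x*y^4*z^2 + 3*x*y^2*z^4 + x^4*y*z + 6*x^2*y^3*z + x^2*y*z^3 - y^3*z^3 - y*z^5 - x^3*y^2 - x^3*z^2 - x*y^4 - 11*x*y^2*z^2 - x*z^4 - 2*x^2*y*z + y^3*z + 5*y*z^3 + 3*x*y^2 + 3*x*z^2 - 4*y*z + x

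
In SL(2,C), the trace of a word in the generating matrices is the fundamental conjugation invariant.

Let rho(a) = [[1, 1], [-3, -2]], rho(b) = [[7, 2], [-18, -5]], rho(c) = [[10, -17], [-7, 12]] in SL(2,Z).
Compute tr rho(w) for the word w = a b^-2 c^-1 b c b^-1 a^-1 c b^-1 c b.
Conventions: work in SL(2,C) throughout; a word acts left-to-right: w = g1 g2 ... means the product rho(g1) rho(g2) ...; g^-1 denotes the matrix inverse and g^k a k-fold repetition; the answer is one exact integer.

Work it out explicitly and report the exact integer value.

rho(a) = [[1, 1], [-3, -2]]
... * rho(b^-1) = [[-5, -2], [18, 7]]  ->  [[13, 5], [-21, -8]]
... * rho(b^-1) = [[-5, -2], [18, 7]]  ->  [[25, 9], [-39, -14]]
... * rho(c^-1) = [[12, 17], [7, 10]]  ->  [[363, 515], [-566, -803]]
... * rho(b) = [[7, 2], [-18, -5]]  ->  [[-6729, -1849], [10492, 2883]]
... * rho(c) = [[10, -17], [-7, 12]]  ->  [[-54347, 92205], [84739, -143768]]
... * rho(b^-1) = [[-5, -2], [18, 7]]  ->  [[1931425, 754129], [-3011519, -1175854]]
... * rho(a^-1) = [[-2, -1], [3, 1]]  ->  [[-1600463, -1177296], [2495476, 1835665]]
... * rho(c) = [[10, -17], [-7, 12]]  ->  [[-7763558, 13080319], [12105105, -20395112]]
... * rho(b^-1) = [[-5, -2], [18, 7]]  ->  [[274263532, 107089349], [-427637541, -166975994]]
... * rho(c) = [[10, -17], [-7, 12]]  ->  [[1993009877, -3377407856], [-3107543452, 5266126269]]
... * rho(b) = [[7, 2], [-18, -5]]  ->  [[74744410547, 20873059034], [-116543077006, -32545718249]]
tr = 74744410547 + -32545718249 = 42198692298

42198692298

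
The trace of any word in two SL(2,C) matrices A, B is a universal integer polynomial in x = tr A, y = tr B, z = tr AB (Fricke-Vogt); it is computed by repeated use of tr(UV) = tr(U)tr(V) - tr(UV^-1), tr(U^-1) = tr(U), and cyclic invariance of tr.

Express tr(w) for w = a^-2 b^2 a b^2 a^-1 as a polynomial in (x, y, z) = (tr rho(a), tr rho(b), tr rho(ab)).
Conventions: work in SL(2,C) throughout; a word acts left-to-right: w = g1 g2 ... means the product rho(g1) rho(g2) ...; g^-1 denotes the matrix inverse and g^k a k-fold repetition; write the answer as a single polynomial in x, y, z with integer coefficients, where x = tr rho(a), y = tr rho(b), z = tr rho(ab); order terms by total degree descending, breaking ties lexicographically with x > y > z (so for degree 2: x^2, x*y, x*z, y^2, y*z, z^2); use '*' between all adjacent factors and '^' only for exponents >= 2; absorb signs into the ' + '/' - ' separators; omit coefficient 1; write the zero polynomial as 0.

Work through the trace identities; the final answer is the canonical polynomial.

x^3*y^3*z - x^4*y^2 - x^2*y^2*z^2 - 2*x*y^3*z + 2*x^2*y^2 + y^2*z^2 + 2*x*y*z + x^2 - 2

trace(a b^2) = trace(b) trace(a b) - trace(a) = y*z - x
trace(a b^3) = trace(b) trace(a b^2) - trace(a b) = y^2*z - x*y - z
trace(b^2 a b^2) = trace(b) trace(a b^3) - trace(a b^2) = y^3*z - x*y^2 - 2*y*z + x
trace(a b a b) = trace(b a) trace(b a) - trace(1) = z^2 - 2
trace(a b a) = trace(a) trace(b a) - trace(b) = x*z - y
trace(a b^2 a b) = trace(b) trace(a b a b) - trace(a b a) = y*z^2 - x*z - y
trace(a^2) = trace(a) trace(a) - trace(1) = x^2 - 2
trace(a b^2 a) = trace(b) trace(a^2 b) - trace(a^2) = x*y*z - x^2 - y^2 + 2
trace(b^2 a b^2 a) = trace(b) trace(a b^2 a b) - trace(a b^2 a) = y^2*z^2 - 2*x*y*z + x^2 - 2
trace(b^2 a b^2 a^-1) = trace(b^2 a b^2) trace(a) - trace(b^2 a b^2 a) = x*y^3*z - x^2*y^2 - y^2*z^2 + 2
trace(b^2 a b^2 a^-2) = trace(b^2 a b^2 a^-1) trace(a) - trace(b^2 a b^2) = x^2*y^3*z - x^3*y^2 - x*y^2*z^2 - y^3*z + x*y^2 + 2*y*z + x
trace(a^-2 b^2 a b^2 a^-1) = trace(b^2 a b^2 a^-2) trace(a) - trace(b^2 a b^2 a^-1) = x^3*y^3*z - x^4*y^2 - x^2*y^2*z^2 - 2*x*y^3*z + 2*x^2*y^2 + y^2*z^2 + 2*x*y*z + x^2 - 2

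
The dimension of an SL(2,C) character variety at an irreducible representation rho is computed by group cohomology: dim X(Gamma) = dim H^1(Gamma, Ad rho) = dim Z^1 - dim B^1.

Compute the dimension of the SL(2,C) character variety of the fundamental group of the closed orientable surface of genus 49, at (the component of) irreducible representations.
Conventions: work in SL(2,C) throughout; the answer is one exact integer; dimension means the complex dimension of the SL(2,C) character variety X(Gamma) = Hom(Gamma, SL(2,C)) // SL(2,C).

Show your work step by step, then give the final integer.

The genus-49 surface group: 2g = 98 generators, one relator prod [a_i, b_i].
A cocycle assigns one sl_2 vector per generator subject to the relator condition d_2(z) = 0: dim of the unconstrained space is 3*2g = 294.
d_2 is surjective at irreducible rho (its cokernel H^2 is dual to H^0 = 0), so dim Z^1 = 294 - 3 = 291.
As always at irreducible rho, dim B^1 = 3.
Hence dim X = 291 - 3 = 288.

288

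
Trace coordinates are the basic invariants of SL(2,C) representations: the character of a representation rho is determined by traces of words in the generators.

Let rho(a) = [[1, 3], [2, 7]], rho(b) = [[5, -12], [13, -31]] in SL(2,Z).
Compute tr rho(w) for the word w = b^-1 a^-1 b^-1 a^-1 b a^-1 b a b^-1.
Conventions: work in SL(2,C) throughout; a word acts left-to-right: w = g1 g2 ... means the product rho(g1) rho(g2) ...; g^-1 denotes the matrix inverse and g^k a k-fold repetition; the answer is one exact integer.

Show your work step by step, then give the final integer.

rho(b^-1) = [[-31, 12], [-13, 5]]
... * rho(a^-1) = [[7, -3], [-2, 1]]  ->  [[-241, 105], [-101, 44]]
... * rho(b^-1) = [[-31, 12], [-13, 5]]  ->  [[6106, -2367], [2559, -992]]
... * rho(a^-1) = [[7, -3], [-2, 1]]  ->  [[47476, -20685], [19897, -8669]]
... * rho(b) = [[5, -12], [13, -31]]  ->  [[-31525, 71523], [-13212, 29975]]
... * rho(a^-1) = [[7, -3], [-2, 1]]  ->  [[-363721, 166098], [-152434, 69611]]
... * rho(b) = [[5, -12], [13, -31]]  ->  [[340669, -784386], [142773, -328733]]
... * rho(a) = [[1, 3], [2, 7]]  ->  [[-1228103, -4468695], [-514693, -1872812]]
... * rho(b^-1) = [[-31, 12], [-13, 5]]  ->  [[96164228, -37080711], [40302039, -15540376]]
tr = 96164228 + -15540376 = 80623852

80623852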